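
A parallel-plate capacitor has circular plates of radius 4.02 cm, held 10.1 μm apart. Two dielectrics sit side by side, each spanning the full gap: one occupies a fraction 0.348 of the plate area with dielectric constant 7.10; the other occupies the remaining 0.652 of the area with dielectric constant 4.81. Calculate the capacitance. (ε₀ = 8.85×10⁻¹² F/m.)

C ≈ 24.9 nF

A = π(4.02 cm)² = 5.08×10⁻³ m².
Side-by-side slabs ⇒ two capacitors in parallel, each spanning the full gap.
C₁ = κ₁ε₀A₁/d = 7.10 × 8.85×10⁻¹² × 1.77×10⁻³ / 1.01×10⁻⁵ = 1.10×10⁻⁸ F.
C₂ = κ₂ε₀A₂/d = 4.81 × 8.85×10⁻¹² × 3.31×10⁻³ / 1.01×10⁻⁵ = 1.40×10⁻⁸ F.
C = C₁ + C₂ = 2.49×10⁻⁸ F.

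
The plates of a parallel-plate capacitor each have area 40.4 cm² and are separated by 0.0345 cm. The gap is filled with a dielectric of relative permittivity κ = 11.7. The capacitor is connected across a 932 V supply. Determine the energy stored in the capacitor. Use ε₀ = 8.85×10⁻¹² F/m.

A = 40.4 cm² = 4.04×10⁻³ m².
C = κε₀A/d = 11.7 × 8.85×10⁻¹² × 4.04×10⁻³ / 3.45×10⁻⁴ = 1.21×10⁻⁹ F.
U = ½CV² = ½ × 1.21×10⁻⁹ × (932)² = 5.27×10⁻⁴ J.

0.527 mJ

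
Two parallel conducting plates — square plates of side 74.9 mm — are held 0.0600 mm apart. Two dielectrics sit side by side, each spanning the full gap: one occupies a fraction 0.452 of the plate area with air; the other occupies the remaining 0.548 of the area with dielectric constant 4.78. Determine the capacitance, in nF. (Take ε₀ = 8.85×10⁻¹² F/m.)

2.54 nF

A = (74.9 mm)² = 5.61×10⁻³ m².
Side-by-side slabs ⇒ two capacitors in parallel, each spanning the full gap.
C₁ = κ₁ε₀A₁/d = 1.00 × 8.85×10⁻¹² × 2.54×10⁻³ / 6.00×10⁻⁵ = 3.74×10⁻¹⁰ F.
C₂ = κ₂ε₀A₂/d = 4.78 × 8.85×10⁻¹² × 3.07×10⁻³ / 6.00×10⁻⁵ = 2.17×10⁻⁹ F.
C = C₁ + C₂ = 2.54×10⁻⁹ F.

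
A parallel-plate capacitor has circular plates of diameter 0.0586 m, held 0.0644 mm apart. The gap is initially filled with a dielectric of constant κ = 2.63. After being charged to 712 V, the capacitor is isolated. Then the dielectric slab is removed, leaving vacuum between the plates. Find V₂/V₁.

Isolated ⇒ Q is held fixed.
C₂ = 0.380 C₁ and V = Q/C, so V₂/V₁ = C₁/C₂ = 2.63.

V₂/V₁ ≈ 2.63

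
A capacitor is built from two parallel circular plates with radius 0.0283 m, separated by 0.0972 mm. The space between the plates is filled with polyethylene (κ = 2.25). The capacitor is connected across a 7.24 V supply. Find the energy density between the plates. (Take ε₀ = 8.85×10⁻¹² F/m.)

55.2 mJ/m³

E = V/d = 7.24 / 9.72×10⁻⁵ = 7.45×10⁴ V/m.
u = ½κε₀E² = ½ × 2.25 × 8.85×10⁻¹² × (7.45×10⁴)² = 5.52×10⁻² J/m³.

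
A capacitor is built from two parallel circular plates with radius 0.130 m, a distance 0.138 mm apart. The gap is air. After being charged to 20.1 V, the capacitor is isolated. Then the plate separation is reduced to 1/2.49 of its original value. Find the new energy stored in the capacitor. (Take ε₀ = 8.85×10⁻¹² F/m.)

A = π(0.130 m)² = 5.31×10⁻² m².
Initially C₁ = ε₀A/d = 8.85×10⁻¹² × 5.31×10⁻² / 1.38×10⁻⁴ = 3.40×10⁻⁹ F.
U₁ = 6.88×10⁻⁷ J.
Isolated ⇒ Q is held fixed. C₂ = 2.49 C₁ and U = Q²/(2C), so U₂/U₁ = C₁/C₂ = 0.402.
U₂ = 0.402 × 6.88×10⁻⁷ = 2.76×10⁻⁷ J.

U ≈ 276 nJ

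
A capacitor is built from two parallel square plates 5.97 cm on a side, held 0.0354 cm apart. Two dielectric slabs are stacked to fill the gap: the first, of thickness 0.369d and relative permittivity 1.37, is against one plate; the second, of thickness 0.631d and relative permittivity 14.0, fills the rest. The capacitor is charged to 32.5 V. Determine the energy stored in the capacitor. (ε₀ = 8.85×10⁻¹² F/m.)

150 nJ

A = (5.97 cm)² = 3.56×10⁻³ m².
Stacked slabs ⇒ two capacitors in series, each with the full plate area.
C₁ = κ₁ε₀A/d₁ = 1.37 × 8.85×10⁻¹² × 3.56×10⁻³ / 1.31×10⁻⁴ = 3.31×10⁻¹⁰ F.
C₂ = κ₂ε₀A/d₂ = 14.0 × 8.85×10⁻¹² × 3.56×10⁻³ / 2.23×10⁻⁴ = 1.98×10⁻⁹ F.
C = (1/C₁ + 1/C₂)⁻¹ = 2.83×10⁻¹⁰ F.
U = ½CV² = ½ × 2.83×10⁻¹⁰ × (32.5)² = 1.50×10⁻⁷ J.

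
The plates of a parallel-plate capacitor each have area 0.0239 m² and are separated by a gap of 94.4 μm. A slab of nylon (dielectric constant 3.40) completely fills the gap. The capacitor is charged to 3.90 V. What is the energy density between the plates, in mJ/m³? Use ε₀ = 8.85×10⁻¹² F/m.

25.7 mJ/m³

E = V/d = 3.90 / 9.44×10⁻⁵ = 4.13×10⁴ V/m.
u = ½κε₀E² = ½ × 3.40 × 8.85×10⁻¹² × (4.13×10⁴)² = 2.57×10⁻² J/m³.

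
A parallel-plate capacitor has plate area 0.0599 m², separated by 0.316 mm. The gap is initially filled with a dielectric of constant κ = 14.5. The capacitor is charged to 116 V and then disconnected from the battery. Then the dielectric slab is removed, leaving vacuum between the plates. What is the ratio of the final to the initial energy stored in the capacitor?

14.5

Isolated ⇒ Q is held fixed.
C₂ = 0.0690 C₁ and U = Q²/(2C), so U₂/U₁ = C₁/C₂ = 14.5.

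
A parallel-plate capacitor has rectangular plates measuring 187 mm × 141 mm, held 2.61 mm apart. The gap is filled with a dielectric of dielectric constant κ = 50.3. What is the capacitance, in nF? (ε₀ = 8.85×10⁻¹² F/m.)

4.50 nF

A = 187 × 141 mm² = 2.64×10⁻² m².
C = κε₀A/d = 50.3 × 8.85×10⁻¹² × 2.64×10⁻² / 2.61×10⁻³ = 4.50×10⁻⁹ F.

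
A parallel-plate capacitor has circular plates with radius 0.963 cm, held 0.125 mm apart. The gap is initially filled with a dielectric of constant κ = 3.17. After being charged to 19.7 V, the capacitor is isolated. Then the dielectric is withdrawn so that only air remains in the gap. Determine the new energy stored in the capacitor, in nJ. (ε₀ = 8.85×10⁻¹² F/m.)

A = π(0.963 cm)² = 2.91×10⁻⁴ m².
Initially C₁ = κε₀A/d = 3.17 × 8.85×10⁻¹² × 2.91×10⁻⁴ / 1.25×10⁻⁴ = 6.54×10⁻¹¹ F.
U₁ = 1.27×10⁻⁸ J.
Isolated ⇒ Q is held fixed. C₂ = 0.315 C₁ and U = Q²/(2C), so U₂/U₁ = C₁/C₂ = 3.17.
U₂ = 3.17 × 1.27×10⁻⁸ = 4.02×10⁻⁸ J.

U ≈ 40.2 nJ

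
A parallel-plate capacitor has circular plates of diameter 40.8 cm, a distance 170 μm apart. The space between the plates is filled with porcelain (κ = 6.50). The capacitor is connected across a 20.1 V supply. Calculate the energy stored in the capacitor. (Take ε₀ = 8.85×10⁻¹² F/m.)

A = π(40.8/2 cm)² = 0.131 m².
C = κε₀A/d = 6.50 × 8.85×10⁻¹² × 0.131 / 1.70×10⁻⁴ = 4.42×10⁻⁸ F.
U = ½CV² = ½ × 4.42×10⁻⁸ × (20.1)² = 8.94×10⁻⁶ J.

U ≈ 8.94 μJ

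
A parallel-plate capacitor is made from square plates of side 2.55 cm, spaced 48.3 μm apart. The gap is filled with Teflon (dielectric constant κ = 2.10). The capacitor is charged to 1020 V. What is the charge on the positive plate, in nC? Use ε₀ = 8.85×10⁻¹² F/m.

Q ≈ 255 nC

A = (2.55 cm)² = 6.50×10⁻⁴ m².
C = κε₀A/d = 2.10 × 8.85×10⁻¹² × 6.50×10⁻⁴ / 4.83×10⁻⁵ = 2.50×10⁻¹⁰ F.
Q = CV = 2.50×10⁻¹⁰ × 1020 = 2.55×10⁻⁷ C.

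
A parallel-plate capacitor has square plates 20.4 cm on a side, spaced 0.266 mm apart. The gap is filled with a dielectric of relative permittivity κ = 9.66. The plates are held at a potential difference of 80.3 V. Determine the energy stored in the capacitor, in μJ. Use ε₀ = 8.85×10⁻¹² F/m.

43.1 μJ

A = (20.4 cm)² = 4.16×10⁻² m².
C = κε₀A/d = 9.66 × 8.85×10⁻¹² × 4.16×10⁻² / 2.66×10⁻⁴ = 1.34×10⁻⁸ F.
U = ½CV² = ½ × 1.34×10⁻⁸ × (80.3)² = 4.31×10⁻⁵ J.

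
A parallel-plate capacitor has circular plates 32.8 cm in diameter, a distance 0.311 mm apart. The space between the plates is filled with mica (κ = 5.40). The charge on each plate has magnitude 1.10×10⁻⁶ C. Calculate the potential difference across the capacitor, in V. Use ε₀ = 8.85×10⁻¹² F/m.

V ≈ 84.7 V

A = π(32.8/2 cm)² = 8.45×10⁻² m².
C = κε₀A/d = 5.40 × 8.85×10⁻¹² × 8.45×10⁻² / 3.11×10⁻⁴ = 1.30×10⁻⁸ F.
V = Q/C = 1.10×10⁻⁶ / 1.30×10⁻⁸ = 84.7 V.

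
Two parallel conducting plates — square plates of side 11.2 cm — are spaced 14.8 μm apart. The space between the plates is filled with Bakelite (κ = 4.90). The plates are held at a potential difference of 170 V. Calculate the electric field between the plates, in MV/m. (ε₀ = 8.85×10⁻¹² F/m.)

E ≈ 11.5 MV/m

E = V/d = 170 / 1.48×10⁻⁵ = 1.15×10⁷ V/m.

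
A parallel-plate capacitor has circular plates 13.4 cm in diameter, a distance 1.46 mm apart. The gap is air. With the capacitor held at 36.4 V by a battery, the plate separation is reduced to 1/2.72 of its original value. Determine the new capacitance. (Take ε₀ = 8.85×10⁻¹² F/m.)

A = π(13.4/2 cm)² = 1.41×10⁻² m².
Initially C₁ = ε₀A/d = 8.85×10⁻¹² × 1.41×10⁻² / 1.46×10⁻³ = 8.55×10⁻¹¹ F.
C = ε₀A/d scales as 1/d, so C₂/C₁ = d₁/d₂ = 2.72.
C₂ = 2.72 × 8.55×10⁻¹¹ = 2.33×10⁻¹⁰ F.

C ≈ 233 pF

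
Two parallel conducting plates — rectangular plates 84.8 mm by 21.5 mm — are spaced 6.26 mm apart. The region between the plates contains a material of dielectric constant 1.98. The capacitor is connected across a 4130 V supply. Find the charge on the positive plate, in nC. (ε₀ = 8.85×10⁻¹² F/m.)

Q ≈ 21.1 nC

A = 84.8 × 21.5 mm² = 1.82×10⁻³ m².
C = κε₀A/d = 1.98 × 8.85×10⁻¹² × 1.82×10⁻³ / 6.26×10⁻³ = 5.10×10⁻¹² F.
Q = CV = 5.10×10⁻¹² × 4130 = 2.11×10⁻⁸ C.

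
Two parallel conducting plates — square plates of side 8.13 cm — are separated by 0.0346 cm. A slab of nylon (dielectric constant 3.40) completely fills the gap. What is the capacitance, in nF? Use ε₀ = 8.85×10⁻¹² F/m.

C ≈ 0.575 nF

A = (8.13 cm)² = 6.61×10⁻³ m².
C = κε₀A/d = 3.40 × 8.85×10⁻¹² × 6.61×10⁻³ / 3.46×10⁻⁴ = 5.75×10⁻¹⁰ F.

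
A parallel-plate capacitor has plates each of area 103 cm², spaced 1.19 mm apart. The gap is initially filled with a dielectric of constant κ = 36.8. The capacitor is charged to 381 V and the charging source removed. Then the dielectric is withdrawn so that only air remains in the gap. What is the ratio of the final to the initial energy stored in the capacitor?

U₂/U₁ ≈ 36.8

Isolated ⇒ Q is held fixed.
C₂ = 0.0272 C₁ and U = Q²/(2C), so U₂/U₁ = C₁/C₂ = 36.8.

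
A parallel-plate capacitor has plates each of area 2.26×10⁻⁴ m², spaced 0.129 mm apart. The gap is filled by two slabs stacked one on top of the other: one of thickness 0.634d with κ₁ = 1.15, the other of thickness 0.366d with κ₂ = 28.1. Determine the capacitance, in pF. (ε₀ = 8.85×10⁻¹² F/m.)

Stacked slabs ⇒ two capacitors in series, each with the full plate area.
C₁ = κ₁ε₀A/d₁ = 1.15 × 8.85×10⁻¹² × 2.26×10⁻⁴ / 8.18×10⁻⁵ = 2.81×10⁻¹¹ F.
C₂ = κ₂ε₀A/d₂ = 28.1 × 8.85×10⁻¹² × 2.26×10⁻⁴ / 4.72×10⁻⁵ = 1.19×10⁻⁹ F.
C = (1/C₁ + 1/C₂)⁻¹ = 2.75×10⁻¹¹ F.

27.5 pF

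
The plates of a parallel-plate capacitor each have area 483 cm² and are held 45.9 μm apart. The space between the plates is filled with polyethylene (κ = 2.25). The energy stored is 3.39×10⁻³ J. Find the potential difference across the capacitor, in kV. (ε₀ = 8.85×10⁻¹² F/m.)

V ≈ 0.569 kV

A = 483 cm² = 4.83×10⁻² m².
C = κε₀A/d = 2.25 × 8.85×10⁻¹² × 4.83×10⁻² / 4.59×10⁻⁵ = 2.10×10⁻⁸ F.
V = √(2U/C) = √(2 × 3.39×10⁻³ / 2.10×10⁻⁸) = 5.69×10² V.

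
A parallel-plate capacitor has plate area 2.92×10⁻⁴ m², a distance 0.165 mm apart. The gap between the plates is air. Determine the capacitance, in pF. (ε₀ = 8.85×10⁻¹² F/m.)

C ≈ 15.7 pF

C = ε₀A/d = 8.85×10⁻¹² × 2.92×10⁻⁴ / 1.65×10⁻⁴ = 1.57×10⁻¹¹ F.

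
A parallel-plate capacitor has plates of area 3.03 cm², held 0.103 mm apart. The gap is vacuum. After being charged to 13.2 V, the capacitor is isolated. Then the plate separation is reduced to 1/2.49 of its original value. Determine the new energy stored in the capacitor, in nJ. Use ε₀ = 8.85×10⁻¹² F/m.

0.911 nJ

A = 3.03 cm² = 3.03×10⁻⁴ m².
Initially C₁ = ε₀A/d = 8.85×10⁻¹² × 3.03×10⁻⁴ / 1.03×10⁻⁴ = 2.60×10⁻¹¹ F.
U₁ = 2.27×10⁻⁹ J.
Isolated ⇒ Q is held fixed. C₂ = 2.49 C₁ and U = Q²/(2C), so U₂/U₁ = C₁/C₂ = 0.402.
U₂ = 0.402 × 2.27×10⁻⁹ = 9.11×10⁻¹⁰ J.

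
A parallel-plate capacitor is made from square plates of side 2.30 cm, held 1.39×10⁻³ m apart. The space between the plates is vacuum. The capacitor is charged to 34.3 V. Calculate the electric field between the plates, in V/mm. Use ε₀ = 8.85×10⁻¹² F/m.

24.7 V/mm

E = V/d = 34.3 / 1.39×10⁻³ = 2.47×10⁴ V/m.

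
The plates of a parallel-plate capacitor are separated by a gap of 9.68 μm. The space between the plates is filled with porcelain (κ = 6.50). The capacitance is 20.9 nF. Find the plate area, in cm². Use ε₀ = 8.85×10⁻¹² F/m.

35.2 cm²

A = Cd/(κε₀) = 2.09×10⁻⁸ × 9.68×10⁻⁶ / (6.50 × 8.85×10⁻¹²) = 3.52×10⁻³ m².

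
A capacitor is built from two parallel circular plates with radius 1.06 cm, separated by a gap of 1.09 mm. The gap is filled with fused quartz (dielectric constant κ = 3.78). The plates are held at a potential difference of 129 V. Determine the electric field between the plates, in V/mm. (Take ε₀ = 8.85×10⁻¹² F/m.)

E = V/d = 129 / 1.09×10⁻³ = 1.18×10⁵ V/m.

E ≈ 118 V/mm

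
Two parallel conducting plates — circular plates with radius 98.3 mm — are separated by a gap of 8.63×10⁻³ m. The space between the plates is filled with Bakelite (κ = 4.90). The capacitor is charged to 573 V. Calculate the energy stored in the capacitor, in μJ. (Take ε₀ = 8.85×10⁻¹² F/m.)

U ≈ 25.0 μJ

A = π(98.3 mm)² = 3.04×10⁻² m².
C = κε₀A/d = 4.90 × 8.85×10⁻¹² × 3.04×10⁻² / 8.63×10⁻³ = 1.53×10⁻¹⁰ F.
U = ½CV² = ½ × 1.53×10⁻¹⁰ × (573)² = 2.50×10⁻⁵ J.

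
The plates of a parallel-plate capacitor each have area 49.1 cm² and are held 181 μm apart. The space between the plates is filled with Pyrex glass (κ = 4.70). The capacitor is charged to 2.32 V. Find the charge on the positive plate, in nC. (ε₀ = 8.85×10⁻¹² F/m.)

A = 49.1 cm² = 4.91×10⁻³ m².
C = κε₀A/d = 4.70 × 8.85×10⁻¹² × 4.91×10⁻³ / 1.81×10⁻⁴ = 1.13×10⁻⁹ F.
Q = CV = 1.13×10⁻⁹ × 2.32 = 2.62×10⁻⁹ C.

Q ≈ 2.62 nC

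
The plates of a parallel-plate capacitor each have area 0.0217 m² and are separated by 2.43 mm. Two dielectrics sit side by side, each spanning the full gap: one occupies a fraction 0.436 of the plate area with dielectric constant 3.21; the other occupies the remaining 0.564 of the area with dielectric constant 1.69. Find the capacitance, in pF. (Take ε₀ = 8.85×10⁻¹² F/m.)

Side-by-side slabs ⇒ two capacitors in parallel, each spanning the full gap.
C₁ = κ₁ε₀A₁/d = 3.21 × 8.85×10⁻¹² × 9.46×10⁻³ / 2.43×10⁻³ = 1.11×10⁻¹⁰ F.
C₂ = κ₂ε₀A₂/d = 1.69 × 8.85×10⁻¹² × 1.22×10⁻² / 2.43×10⁻³ = 7.53×10⁻¹¹ F.
C = C₁ + C₂ = 1.86×10⁻¹⁰ F.

C ≈ 186 pF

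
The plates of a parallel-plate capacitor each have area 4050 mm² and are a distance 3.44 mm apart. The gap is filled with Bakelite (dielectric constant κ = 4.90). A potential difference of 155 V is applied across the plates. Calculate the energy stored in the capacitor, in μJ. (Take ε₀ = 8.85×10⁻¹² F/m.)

U ≈ 0.613 μJ

A = 4050 mm² = 4.05×10⁻³ m².
C = κε₀A/d = 4.90 × 8.85×10⁻¹² × 4.05×10⁻³ / 3.44×10⁻³ = 5.11×10⁻¹¹ F.
U = ½CV² = ½ × 5.11×10⁻¹¹ × (155)² = 6.13×10⁻⁷ J.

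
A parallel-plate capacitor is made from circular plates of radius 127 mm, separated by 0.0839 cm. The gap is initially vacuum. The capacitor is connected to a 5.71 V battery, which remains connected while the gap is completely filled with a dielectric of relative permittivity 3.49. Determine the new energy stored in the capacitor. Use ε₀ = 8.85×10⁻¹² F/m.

A = π(127 mm)² = 5.07×10⁻² m².
Initially C₁ = ε₀A/d = 8.85×10⁻¹² × 5.07×10⁻² / 8.39×10⁻⁴ = 5.34×10⁻¹⁰ F.
U₁ = 8.71×10⁻⁹ J.
Battery connected ⇒ V is held fixed. C₂ = 3.49 C₁ and U = ½CV², so U₂/U₁ = C₂/C₁ = 3.49.
U₂ = 3.49 × 8.71×10⁻⁹ = 3.04×10⁻⁸ J.

U ≈ 30.4 nJ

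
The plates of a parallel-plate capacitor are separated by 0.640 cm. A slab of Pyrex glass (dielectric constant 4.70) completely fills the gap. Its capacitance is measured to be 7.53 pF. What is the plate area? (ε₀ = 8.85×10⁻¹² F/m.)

11.6 cm²

A = Cd/(κε₀) = 7.53×10⁻¹² × 6.40×10⁻³ / (4.70 × 8.85×10⁻¹²) = 1.16×10⁻³ m².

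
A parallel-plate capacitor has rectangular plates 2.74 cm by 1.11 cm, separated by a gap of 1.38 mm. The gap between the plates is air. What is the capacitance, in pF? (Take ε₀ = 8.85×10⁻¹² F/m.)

A = 2.74 × 1.11 cm² = 3.04×10⁻⁴ m².
C = ε₀A/d = 8.85×10⁻¹² × 3.04×10⁻⁴ / 1.38×10⁻³ = 1.95×10⁻¹² F.

1.95 pF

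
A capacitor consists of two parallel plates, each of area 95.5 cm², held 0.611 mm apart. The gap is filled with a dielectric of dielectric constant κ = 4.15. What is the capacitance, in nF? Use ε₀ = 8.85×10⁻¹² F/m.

C ≈ 0.574 nF

A = 95.5 cm² = 9.55×10⁻³ m².
C = κε₀A/d = 4.15 × 8.85×10⁻¹² × 9.55×10⁻³ / 6.11×10⁻⁴ = 5.74×10⁻¹⁰ F.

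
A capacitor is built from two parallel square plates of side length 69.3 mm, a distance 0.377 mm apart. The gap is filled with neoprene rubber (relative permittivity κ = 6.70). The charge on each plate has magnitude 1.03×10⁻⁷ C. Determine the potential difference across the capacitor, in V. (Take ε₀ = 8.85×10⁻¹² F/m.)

A = (69.3 mm)² = 4.80×10⁻³ m².
C = κε₀A/d = 6.70 × 8.85×10⁻¹² × 4.80×10⁻³ / 3.77×10⁻⁴ = 7.55×10⁻¹⁰ F.
V = Q/C = 1.03×10⁻⁷ / 7.55×10⁻¹⁰ = 1.36×10² V.

136 V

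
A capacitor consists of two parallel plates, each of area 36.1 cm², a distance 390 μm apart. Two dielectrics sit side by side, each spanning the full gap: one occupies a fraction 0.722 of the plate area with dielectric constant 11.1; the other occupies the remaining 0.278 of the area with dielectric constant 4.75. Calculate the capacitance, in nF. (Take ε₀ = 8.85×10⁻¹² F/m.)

0.765 nF

A = 36.1 cm² = 3.61×10⁻³ m².
Side-by-side slabs ⇒ two capacitors in parallel, each spanning the full gap.
C₁ = κ₁ε₀A₁/d = 11.1 × 8.85×10⁻¹² × 2.61×10⁻³ / 3.90×10⁻⁴ = 6.57×10⁻¹⁰ F.
C₂ = κ₂ε₀A₂/d = 4.75 × 8.85×10⁻¹² × 1.00×10⁻³ / 3.90×10⁻⁴ = 1.08×10⁻¹⁰ F.
C = C₁ + C₂ = 7.65×10⁻¹⁰ F.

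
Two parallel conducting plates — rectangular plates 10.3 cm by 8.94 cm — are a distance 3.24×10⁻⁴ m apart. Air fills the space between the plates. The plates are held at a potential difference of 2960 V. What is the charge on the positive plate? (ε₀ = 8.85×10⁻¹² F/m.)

0.745 μC

A = 10.3 × 8.94 cm² = 9.21×10⁻³ m².
C = ε₀A/d = 8.85×10⁻¹² × 9.21×10⁻³ / 3.24×10⁻⁴ = 2.52×10⁻¹⁰ F.
Q = CV = 2.52×10⁻¹⁰ × 2960 = 7.45×10⁻⁷ C.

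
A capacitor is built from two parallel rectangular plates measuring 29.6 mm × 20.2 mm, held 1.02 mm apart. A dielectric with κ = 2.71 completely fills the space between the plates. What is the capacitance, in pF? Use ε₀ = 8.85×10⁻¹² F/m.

A = 29.6 × 20.2 mm² = 5.98×10⁻⁴ m².
C = κε₀A/d = 2.71 × 8.85×10⁻¹² × 5.98×10⁻⁴ / 1.02×10⁻³ = 1.41×10⁻¹¹ F.

14.1 pF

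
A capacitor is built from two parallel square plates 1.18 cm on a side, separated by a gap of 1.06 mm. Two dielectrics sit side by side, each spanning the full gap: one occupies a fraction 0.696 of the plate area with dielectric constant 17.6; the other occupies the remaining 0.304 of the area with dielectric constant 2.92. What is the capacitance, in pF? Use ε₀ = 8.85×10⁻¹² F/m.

15.3 pF

A = (1.18 cm)² = 1.39×10⁻⁴ m².
Side-by-side slabs ⇒ two capacitors in parallel, each spanning the full gap.
C₁ = κ₁ε₀A₁/d = 17.6 × 8.85×10⁻¹² × 9.69×10⁻⁵ / 1.06×10⁻³ = 1.42×10⁻¹¹ F.
C₂ = κ₂ε₀A₂/d = 2.92 × 8.85×10⁻¹² × 4.23×10⁻⁵ / 1.06×10⁻³ = 1.03×10⁻¹² F.
C = C₁ + C₂ = 1.53×10⁻¹¹ F.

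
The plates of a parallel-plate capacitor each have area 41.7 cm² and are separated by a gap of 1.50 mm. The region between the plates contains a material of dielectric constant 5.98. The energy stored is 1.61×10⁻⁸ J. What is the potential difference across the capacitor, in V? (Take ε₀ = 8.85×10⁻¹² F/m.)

V ≈ 14.8 V

A = 41.7 cm² = 4.17×10⁻³ m².
C = κε₀A/d = 5.98 × 8.85×10⁻¹² × 4.17×10⁻³ / 1.50×10⁻³ = 1.47×10⁻¹⁰ F.
V = √(2U/C) = √(2 × 1.61×10⁻⁸ / 1.47×10⁻¹⁰) = 14.8 V.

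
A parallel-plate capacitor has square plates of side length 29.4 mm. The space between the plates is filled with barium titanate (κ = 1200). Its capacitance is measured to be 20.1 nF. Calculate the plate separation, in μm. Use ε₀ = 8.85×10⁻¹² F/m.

d ≈ 457 μm

A = (29.4 mm)² = 8.64×10⁻⁴ m².
d = κε₀A/C = 1200 × 8.85×10⁻¹² × 8.64×10⁻⁴ / 2.01×10⁻⁸ = 4.57×10⁻⁴ m.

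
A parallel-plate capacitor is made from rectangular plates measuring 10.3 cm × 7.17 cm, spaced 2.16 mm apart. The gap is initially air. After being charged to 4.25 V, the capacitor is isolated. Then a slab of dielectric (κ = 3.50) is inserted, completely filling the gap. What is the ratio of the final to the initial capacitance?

C₂/C₁ ≈ 3.50

C = κε₀A/d scales with κ, so C₂/C₁ = κ = 3.50.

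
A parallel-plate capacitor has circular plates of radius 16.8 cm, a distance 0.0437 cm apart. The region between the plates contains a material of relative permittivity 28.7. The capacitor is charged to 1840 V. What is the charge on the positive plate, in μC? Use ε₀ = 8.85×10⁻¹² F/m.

A = π(16.8 cm)² = 8.87×10⁻² m².
C = κε₀A/d = 28.7 × 8.85×10⁻¹² × 8.87×10⁻² / 4.37×10⁻⁴ = 5.15×10⁻⁸ F.
Q = CV = 5.15×10⁻⁸ × 1840 = 9.48×10⁻⁵ C.

94.8 μC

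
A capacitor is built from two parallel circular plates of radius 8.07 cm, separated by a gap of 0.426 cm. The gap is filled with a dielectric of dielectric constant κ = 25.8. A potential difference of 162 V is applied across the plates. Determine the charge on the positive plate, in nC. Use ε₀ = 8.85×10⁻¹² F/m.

178 nC

A = π(8.07 cm)² = 2.05×10⁻² m².
C = κε₀A/d = 25.8 × 8.85×10⁻¹² × 2.05×10⁻² / 4.26×10⁻³ = 1.10×10⁻⁹ F.
Q = CV = 1.10×10⁻⁹ × 162 = 1.78×10⁻⁷ C.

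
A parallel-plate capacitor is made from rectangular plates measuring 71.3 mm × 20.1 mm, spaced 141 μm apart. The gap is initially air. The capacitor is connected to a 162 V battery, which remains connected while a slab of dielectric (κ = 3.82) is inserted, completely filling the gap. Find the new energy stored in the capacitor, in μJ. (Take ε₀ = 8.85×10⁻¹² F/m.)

A = 71.3 × 20.1 mm² = 1.43×10⁻³ m².
Initially C₁ = ε₀A/d = 8.85×10⁻¹² × 1.43×10⁻³ / 1.41×10⁻⁴ = 9.00×10⁻¹¹ F.
U₁ = 1.18×10⁻⁶ J.
Battery connected ⇒ V is held fixed. C₂ = 3.82 C₁ and U = ½CV², so U₂/U₁ = C₂/C₁ = 3.82.
U₂ = 3.82 × 1.18×10⁻⁶ = 4.51×10⁻⁶ J.

U ≈ 4.51 μJ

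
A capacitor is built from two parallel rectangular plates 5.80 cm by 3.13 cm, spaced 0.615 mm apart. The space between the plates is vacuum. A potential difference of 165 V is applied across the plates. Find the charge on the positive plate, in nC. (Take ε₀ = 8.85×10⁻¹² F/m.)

A = 5.80 × 3.13 cm² = 1.82×10⁻³ m².
C = ε₀A/d = 8.85×10⁻¹² × 1.82×10⁻³ / 6.15×10⁻⁴ = 2.61×10⁻¹¹ F.
Q = CV = 2.61×10⁻¹¹ × 165 = 4.31×10⁻⁹ C.

4.31 nC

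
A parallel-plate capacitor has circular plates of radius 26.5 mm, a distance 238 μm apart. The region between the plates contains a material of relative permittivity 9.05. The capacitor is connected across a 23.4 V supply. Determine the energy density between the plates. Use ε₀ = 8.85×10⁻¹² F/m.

u ≈ 387 mJ/m³

E = V/d = 23.4 / 2.38×10⁻⁴ = 9.83×10⁴ V/m.
u = ½κε₀E² = ½ × 9.05 × 8.85×10⁻¹² × (9.83×10⁴)² = 0.387 J/m³.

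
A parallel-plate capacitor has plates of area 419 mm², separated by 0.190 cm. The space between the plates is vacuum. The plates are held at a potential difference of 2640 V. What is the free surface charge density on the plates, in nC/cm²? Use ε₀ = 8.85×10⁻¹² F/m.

σ ≈ 1.23 nC/cm²

A = 419 mm² = 4.19×10⁻⁴ m².
C = ε₀A/d = 8.85×10⁻¹² × 4.19×10⁻⁴ / 1.90×10⁻³ = 1.95×10⁻¹² F.
σ = Q/A = CV/A = 1.95×10⁻¹² × 2640 / 4.19×10⁻⁴ = 1.23×10⁻⁵ C/m².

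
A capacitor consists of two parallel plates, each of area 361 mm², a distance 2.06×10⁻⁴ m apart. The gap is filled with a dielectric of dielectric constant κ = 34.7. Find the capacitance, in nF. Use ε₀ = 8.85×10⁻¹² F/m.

A = 361 mm² = 3.61×10⁻⁴ m².
C = κε₀A/d = 34.7 × 8.85×10⁻¹² × 3.61×10⁻⁴ / 2.06×10⁻⁴ = 5.38×10⁻¹⁰ F.

C ≈ 0.538 nF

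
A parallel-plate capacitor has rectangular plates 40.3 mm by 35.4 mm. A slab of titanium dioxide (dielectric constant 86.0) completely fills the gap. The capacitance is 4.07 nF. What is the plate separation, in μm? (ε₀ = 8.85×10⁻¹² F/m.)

d ≈ 267 μm

A = 40.3 × 35.4 mm² = 1.43×10⁻³ m².
d = κε₀A/C = 86.0 × 8.85×10⁻¹² × 1.43×10⁻³ / 4.07×10⁻⁹ = 2.67×10⁻⁴ m.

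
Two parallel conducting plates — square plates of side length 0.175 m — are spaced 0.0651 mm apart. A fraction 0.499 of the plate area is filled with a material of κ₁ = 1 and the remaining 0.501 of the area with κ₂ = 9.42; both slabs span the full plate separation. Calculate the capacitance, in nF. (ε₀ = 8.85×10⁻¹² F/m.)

21.7 nF

A = (0.175 m)² = 3.06×10⁻² m².
Side-by-side slabs ⇒ two capacitors in parallel, each spanning the full gap.
C₁ = κ₁ε₀A₁/d = 1.00 × 8.85×10⁻¹² × 1.53×10⁻² / 6.51×10⁻⁵ = 2.08×10⁻⁹ F.
C₂ = κ₂ε₀A₂/d = 9.42 × 8.85×10⁻¹² × 1.53×10⁻² / 6.51×10⁻⁵ = 1.96×10⁻⁸ F.
C = C₁ + C₂ = 2.17×10⁻⁸ F.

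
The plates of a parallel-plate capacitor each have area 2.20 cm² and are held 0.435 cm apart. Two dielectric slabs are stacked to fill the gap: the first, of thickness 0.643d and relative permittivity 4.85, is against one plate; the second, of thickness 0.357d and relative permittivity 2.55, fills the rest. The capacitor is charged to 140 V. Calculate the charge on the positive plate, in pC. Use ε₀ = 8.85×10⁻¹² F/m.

A = 2.20 cm² = 2.20×10⁻⁴ m².
Stacked slabs ⇒ two capacitors in series, each with the full plate area.
C₁ = κ₁ε₀A/d₁ = 4.85 × 8.85×10⁻¹² × 2.20×10⁻⁴ / 2.80×10⁻³ = 3.38×10⁻¹² F.
C₂ = κ₂ε₀A/d₂ = 2.55 × 8.85×10⁻¹² × 2.20×10⁻⁴ / 1.55×10⁻³ = 3.20×10⁻¹² F.
C = (1/C₁ + 1/C₂)⁻¹ = 1.64×10⁻¹² F.
Q = CV = 1.64×10⁻¹² × 140 = 2.30×10⁻¹⁰ C.

230 pC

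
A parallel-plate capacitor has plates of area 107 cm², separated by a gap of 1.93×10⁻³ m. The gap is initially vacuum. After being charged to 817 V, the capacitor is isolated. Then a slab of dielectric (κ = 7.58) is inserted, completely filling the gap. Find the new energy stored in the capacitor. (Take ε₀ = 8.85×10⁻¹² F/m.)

A = 107 cm² = 1.07×10⁻² m².
Initially C₁ = ε₀A/d = 8.85×10⁻¹² × 1.07×10⁻² / 1.93×10⁻³ = 4.91×10⁻¹¹ F.
U₁ = 1.64×10⁻⁵ J.
Isolated ⇒ Q is held fixed. C₂ = 7.58 C₁ and U = Q²/(2C), so U₂/U₁ = C₁/C₂ = 0.132.
U₂ = 0.132 × 1.64×10⁻⁵ = 2.16×10⁻⁶ J.

U ≈ 2.16 μJ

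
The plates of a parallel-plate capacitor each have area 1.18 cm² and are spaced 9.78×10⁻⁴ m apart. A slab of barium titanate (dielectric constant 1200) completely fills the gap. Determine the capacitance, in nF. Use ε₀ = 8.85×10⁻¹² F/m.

1.28 nF

A = 1.18 cm² = 1.18×10⁻⁴ m².
C = κε₀A/d = 1200 × 8.85×10⁻¹² × 1.18×10⁻⁴ / 9.78×10⁻⁴ = 1.28×10⁻⁹ F.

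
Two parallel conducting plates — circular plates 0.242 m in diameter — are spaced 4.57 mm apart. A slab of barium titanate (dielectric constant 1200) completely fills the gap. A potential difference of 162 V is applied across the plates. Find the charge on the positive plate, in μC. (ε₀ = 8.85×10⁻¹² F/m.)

17.3 μC

A = π(0.242/2 m)² = 4.60×10⁻² m².
C = κε₀A/d = 1200 × 8.85×10⁻¹² × 4.60×10⁻² / 4.57×10⁻³ = 1.07×10⁻⁷ F.
Q = CV = 1.07×10⁻⁷ × 162 = 1.73×10⁻⁵ C.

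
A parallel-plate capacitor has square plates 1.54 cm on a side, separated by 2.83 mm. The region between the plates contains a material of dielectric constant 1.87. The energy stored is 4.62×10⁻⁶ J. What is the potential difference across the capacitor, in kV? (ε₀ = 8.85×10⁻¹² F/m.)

V ≈ 2.58 kV

A = (1.54 cm)² = 2.37×10⁻⁴ m².
C = κε₀A/d = 1.87 × 8.85×10⁻¹² × 2.37×10⁻⁴ / 2.83×10⁻³ = 1.39×10⁻¹² F.
V = √(2U/C) = √(2 × 4.62×10⁻⁶ / 1.39×10⁻¹²) = 2.58×10³ V.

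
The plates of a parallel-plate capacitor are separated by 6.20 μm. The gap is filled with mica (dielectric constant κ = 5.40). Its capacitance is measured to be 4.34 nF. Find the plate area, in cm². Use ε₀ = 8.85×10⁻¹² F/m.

5.63 cm²

A = Cd/(κε₀) = 4.34×10⁻⁹ × 6.20×10⁻⁶ / (5.40 × 8.85×10⁻¹²) = 5.63×10⁻⁴ m².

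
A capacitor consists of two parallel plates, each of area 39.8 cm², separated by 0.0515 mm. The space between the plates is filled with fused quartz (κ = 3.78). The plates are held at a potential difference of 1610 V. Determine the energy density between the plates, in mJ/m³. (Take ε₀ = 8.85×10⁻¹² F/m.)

1.63×10⁷ mJ/m³

E = V/d = 1610 / 5.15×10⁻⁵ = 3.13×10⁷ V/m.
u = ½κε₀E² = ½ × 3.78 × 8.85×10⁻¹² × (3.13×10⁷)² = 1.63×10⁴ J/m³.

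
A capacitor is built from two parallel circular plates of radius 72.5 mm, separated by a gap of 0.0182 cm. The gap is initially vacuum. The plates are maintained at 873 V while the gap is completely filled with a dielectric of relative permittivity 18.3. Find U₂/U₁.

U₂/U₁ ≈ 18.3

Battery connected ⇒ V is held fixed.
C₂ = 18.3 C₁ and U = ½CV², so U₂/U₁ = C₂/C₁ = 18.3.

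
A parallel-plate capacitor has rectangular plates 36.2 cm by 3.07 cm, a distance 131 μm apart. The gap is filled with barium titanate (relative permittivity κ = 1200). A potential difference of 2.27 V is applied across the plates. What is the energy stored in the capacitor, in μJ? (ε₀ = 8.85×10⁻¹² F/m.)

A = 36.2 × 3.07 cm² = 1.11×10⁻² m².
C = κε₀A/d = 1200 × 8.85×10⁻¹² × 1.11×10⁻² / 1.31×10⁻⁴ = 9.01×10⁻⁷ F.
U = ½CV² = ½ × 9.01×10⁻⁷ × (2.27)² = 2.32×10⁻⁶ J.

2.32 μJ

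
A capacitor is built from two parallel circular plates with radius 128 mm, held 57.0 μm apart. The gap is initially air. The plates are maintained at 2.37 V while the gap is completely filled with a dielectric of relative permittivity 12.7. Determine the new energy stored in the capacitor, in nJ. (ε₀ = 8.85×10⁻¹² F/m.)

A = π(128 mm)² = 5.15×10⁻² m².
Initially C₁ = ε₀A/d = 8.85×10⁻¹² × 5.15×10⁻² / 5.70×10⁻⁵ = 7.99×10⁻⁹ F.
U₁ = 2.24×10⁻⁸ J.
Battery connected ⇒ V is held fixed. C₂ = 12.7 C₁ and U = ½CV², so U₂/U₁ = C₂/C₁ = 12.7.
U₂ = 12.7 × 2.24×10⁻⁸ = 2.85×10⁻⁷ J.

U ≈ 285 nJ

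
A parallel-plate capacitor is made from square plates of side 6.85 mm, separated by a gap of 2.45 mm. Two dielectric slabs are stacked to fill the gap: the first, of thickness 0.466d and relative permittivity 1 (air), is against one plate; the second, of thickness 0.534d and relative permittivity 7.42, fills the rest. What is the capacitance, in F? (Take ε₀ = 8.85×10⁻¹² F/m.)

C ≈ 3.15×10⁻¹³ F

A = (6.85 mm)² = 4.69×10⁻⁵ m².
Stacked slabs ⇒ two capacitors in series, each with the full plate area.
C₁ = κ₁ε₀A/d₁ = 1.00 × 8.85×10⁻¹² × 4.69×10⁻⁵ / 1.14×10⁻³ = 3.64×10⁻¹³ F.
C₂ = κ₂ε₀A/d₂ = 7.42 × 8.85×10⁻¹² × 4.69×10⁻⁵ / 1.31×10⁻³ = 2.36×10⁻¹² F.
C = (1/C₁ + 1/C₂)⁻¹ = 3.15×10⁻¹³ F.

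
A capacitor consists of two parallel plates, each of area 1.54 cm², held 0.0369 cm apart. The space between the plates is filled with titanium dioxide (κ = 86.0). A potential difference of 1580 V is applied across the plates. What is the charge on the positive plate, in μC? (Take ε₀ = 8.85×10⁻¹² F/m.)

A = 1.54 cm² = 1.54×10⁻⁴ m².
C = κε₀A/d = 86.0 × 8.85×10⁻¹² × 1.54×10⁻⁴ / 3.69×10⁻⁴ = 3.18×10⁻¹⁰ F.
Q = CV = 3.18×10⁻¹⁰ × 1580 = 5.02×10⁻⁷ C.

Q ≈ 0.502 μC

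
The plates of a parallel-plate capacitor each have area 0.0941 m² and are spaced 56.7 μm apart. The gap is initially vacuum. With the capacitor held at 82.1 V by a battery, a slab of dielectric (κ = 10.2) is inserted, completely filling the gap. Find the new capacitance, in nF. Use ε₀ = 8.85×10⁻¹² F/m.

150 nF

Initially C₁ = ε₀A/d = 8.85×10⁻¹² × 9.41×10⁻² / 5.67×10⁻⁵ = 1.47×10⁻⁸ F.
C = κε₀A/d scales with κ, so C₂/C₁ = κ = 10.2.
C₂ = 10.2 × 1.47×10⁻⁸ = 1.50×10⁻⁷ F.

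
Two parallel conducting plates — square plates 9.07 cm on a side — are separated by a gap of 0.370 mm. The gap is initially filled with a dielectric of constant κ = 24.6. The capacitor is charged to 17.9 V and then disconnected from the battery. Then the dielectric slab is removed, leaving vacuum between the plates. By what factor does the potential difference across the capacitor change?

Isolated ⇒ Q is held fixed.
C₂ = 0.0407 C₁ and V = Q/C, so V₂/V₁ = C₁/C₂ = 24.6.

V₂/V₁ ≈ 24.6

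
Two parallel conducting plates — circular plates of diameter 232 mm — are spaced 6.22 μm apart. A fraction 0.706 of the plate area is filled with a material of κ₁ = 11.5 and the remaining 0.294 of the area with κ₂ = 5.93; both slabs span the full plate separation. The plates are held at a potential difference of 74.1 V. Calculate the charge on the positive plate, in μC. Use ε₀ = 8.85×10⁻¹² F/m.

A = π(232/2 mm)² = 4.23×10⁻² m².
Side-by-side slabs ⇒ two capacitors in parallel, each spanning the full gap.
C₁ = κ₁ε₀A₁/d = 11.5 × 8.85×10⁻¹² × 2.98×10⁻² / 6.22×10⁻⁶ = 4.88×10⁻⁷ F.
C₂ = κ₂ε₀A₂/d = 5.93 × 8.85×10⁻¹² × 1.24×10⁻² / 6.22×10⁻⁶ = 1.05×10⁻⁷ F.
C = C₁ + C₂ = 5.93×10⁻⁷ F.
Q = CV = 5.93×10⁻⁷ × 74.1 = 4.40×10⁻⁵ C.

44.0 μC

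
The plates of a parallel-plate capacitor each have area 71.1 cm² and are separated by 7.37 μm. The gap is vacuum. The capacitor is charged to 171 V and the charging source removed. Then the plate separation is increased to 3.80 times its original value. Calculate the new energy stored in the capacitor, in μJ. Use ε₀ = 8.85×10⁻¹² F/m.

A = 71.1 cm² = 7.11×10⁻³ m².
Initially C₁ = ε₀A/d = 8.85×10⁻¹² × 7.11×10⁻³ / 7.37×10⁻⁶ = 8.54×10⁻⁹ F.
U₁ = 1.25×10⁻⁴ J.
Isolated ⇒ Q is held fixed. C₂ = 0.263 C₁ and U = Q²/(2C), so U₂/U₁ = C₁/C₂ = 3.80.
U₂ = 3.80 × 1.25×10⁻⁴ = 4.74×10⁻⁴ J.

U ≈ 474 μJ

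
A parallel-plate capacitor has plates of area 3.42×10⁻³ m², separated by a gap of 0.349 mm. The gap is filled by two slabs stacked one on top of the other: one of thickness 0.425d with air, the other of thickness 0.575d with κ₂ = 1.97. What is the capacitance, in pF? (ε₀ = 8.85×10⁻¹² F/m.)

Stacked slabs ⇒ two capacitors in series, each with the full plate area.
C₁ = κ₁ε₀A/d₁ = 1.00 × 8.85×10⁻¹² × 3.42×10⁻³ / 1.48×10⁻⁴ = 2.04×10⁻¹⁰ F.
C₂ = κ₂ε₀A/d₂ = 1.97 × 8.85×10⁻¹² × 3.42×10⁻³ / 2.01×10⁻⁴ = 2.97×10⁻¹⁰ F.
C = (1/C₁ + 1/C₂)⁻¹ = 1.21×10⁻¹⁰ F.

C ≈ 121 pF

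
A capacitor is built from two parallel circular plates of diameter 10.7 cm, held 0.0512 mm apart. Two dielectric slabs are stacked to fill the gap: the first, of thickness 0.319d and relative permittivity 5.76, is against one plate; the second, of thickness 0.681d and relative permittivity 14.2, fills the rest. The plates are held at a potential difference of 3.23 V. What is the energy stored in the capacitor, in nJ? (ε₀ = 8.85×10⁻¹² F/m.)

A = π(10.7/2 cm)² = 8.99×10⁻³ m².
Stacked slabs ⇒ two capacitors in series, each with the full plate area.
C₁ = κ₁ε₀A/d₁ = 5.76 × 8.85×10⁻¹² × 8.99×10⁻³ / 1.63×10⁻⁵ = 2.81×10⁻⁸ F.
C₂ = κ₂ε₀A/d₂ = 14.2 × 8.85×10⁻¹² × 8.99×10⁻³ / 3.49×10⁻⁵ = 3.24×10⁻⁸ F.
C = (1/C₁ + 1/C₂)⁻¹ = 1.50×10⁻⁸ F.
U = ½CV² = ½ × 1.50×10⁻⁸ × (3.23)² = 7.85×10⁻⁸ J.

78.5 nJ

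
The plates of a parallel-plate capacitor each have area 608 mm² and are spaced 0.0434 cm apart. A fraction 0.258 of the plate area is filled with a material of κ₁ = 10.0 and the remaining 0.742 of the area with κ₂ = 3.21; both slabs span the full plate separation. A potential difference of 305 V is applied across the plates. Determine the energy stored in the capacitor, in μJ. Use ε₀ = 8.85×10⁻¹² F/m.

U ≈ 2.86 μJ

A = 608 mm² = 6.08×10⁻⁴ m².
Side-by-side slabs ⇒ two capacitors in parallel, each spanning the full gap.
C₁ = κ₁ε₀A₁/d = 10.0 × 8.85×10⁻¹² × 1.57×10⁻⁴ / 4.34×10⁻⁴ = 3.20×10⁻¹¹ F.
C₂ = κ₂ε₀A₂/d = 3.21 × 8.85×10⁻¹² × 4.51×10⁻⁴ / 4.34×10⁻⁴ = 2.95×10⁻¹¹ F.
C = C₁ + C₂ = 6.15×10⁻¹¹ F.
U = ½CV² = ½ × 6.15×10⁻¹¹ × (305)² = 2.86×10⁻⁶ J.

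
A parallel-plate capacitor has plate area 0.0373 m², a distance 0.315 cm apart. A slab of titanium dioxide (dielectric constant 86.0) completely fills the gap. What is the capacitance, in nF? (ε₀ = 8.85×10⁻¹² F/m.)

C = κε₀A/d = 86.0 × 8.85×10⁻¹² × 3.73×10⁻² / 3.15×10⁻³ = 9.01×10⁻⁹ F.

9.01 nF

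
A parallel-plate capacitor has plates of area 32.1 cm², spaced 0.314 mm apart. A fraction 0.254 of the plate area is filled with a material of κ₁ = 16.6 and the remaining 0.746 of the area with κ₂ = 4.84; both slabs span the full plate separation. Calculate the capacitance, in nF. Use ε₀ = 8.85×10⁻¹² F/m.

A = 32.1 cm² = 3.21×10⁻³ m².
Side-by-side slabs ⇒ two capacitors in parallel, each spanning the full gap.
C₁ = κ₁ε₀A₁/d = 16.6 × 8.85×10⁻¹² × 8.15×10⁻⁴ / 3.14×10⁻⁴ = 3.81×10⁻¹⁰ F.
C₂ = κ₂ε₀A₂/d = 4.84 × 8.85×10⁻¹² × 2.39×10⁻³ / 3.14×10⁻⁴ = 3.27×10⁻¹⁰ F.
C = C₁ + C₂ = 7.08×10⁻¹⁰ F.

0.708 nF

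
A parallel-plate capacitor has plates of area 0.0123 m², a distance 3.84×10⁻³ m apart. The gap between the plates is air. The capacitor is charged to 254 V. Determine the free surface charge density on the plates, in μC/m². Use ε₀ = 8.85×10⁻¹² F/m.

0.585 μC/m²

C = ε₀A/d = 8.85×10⁻¹² × 1.23×10⁻² / 3.84×10⁻³ = 2.83×10⁻¹¹ F.
σ = Q/A = CV/A = 2.83×10⁻¹¹ × 254 / 1.23×10⁻² = 5.85×10⁻⁷ C/m².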